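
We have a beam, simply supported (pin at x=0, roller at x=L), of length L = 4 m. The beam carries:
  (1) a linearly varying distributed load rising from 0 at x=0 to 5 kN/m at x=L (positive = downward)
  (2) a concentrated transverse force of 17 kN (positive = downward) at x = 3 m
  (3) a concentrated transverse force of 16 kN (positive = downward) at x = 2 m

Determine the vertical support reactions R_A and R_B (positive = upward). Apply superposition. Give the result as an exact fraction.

Load 1 — triangular load w₀=5 kN/m (0→w₀ over full span):
  R_A = w₀L/6 = 5·4/6 = 10/3 kN
  R_B = w₀L/3 = 5·4/3 = 20/3 kN
Load 2 — point force P=17 kN at a=3 m (b=L-a=1):
  R_A = Pb/L = 17·1/4 = 17/4 kN
  R_B = Pa/L = 17·3/4 = 51/4 kN
Load 3 — point force P=16 kN at a=2 m (b=L-a=2):
  R_A = Pb/L = 16·2/4 = 8 kN
  R_B = Pa/L = 16·2/4 = 8 kN
Superposition: R_A = 187/12 kN, R_B = 329/12 kN

R_A = 187/12 kN, R_B = 329/12 kN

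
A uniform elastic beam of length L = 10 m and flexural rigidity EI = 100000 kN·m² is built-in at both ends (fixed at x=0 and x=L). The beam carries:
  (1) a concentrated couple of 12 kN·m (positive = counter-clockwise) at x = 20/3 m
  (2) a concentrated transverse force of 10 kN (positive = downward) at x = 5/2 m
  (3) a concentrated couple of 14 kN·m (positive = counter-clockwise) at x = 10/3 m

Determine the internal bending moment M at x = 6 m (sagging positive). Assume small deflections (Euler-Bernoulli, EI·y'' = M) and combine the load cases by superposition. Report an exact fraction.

Load 1 — applied couple M₀=12 kN·m at a=20/3 m (b=L-a=10/3):
  M_1 = R_Ax - M_A  [x≤a] with R_A=8/5, M_A=4 = (8/5)·6 - 4 = 28/5 kN·m
Load 2 — point force P=10 kN at a=5/2 m (b=L-a=15/2):
  M_2 = Pa²(a+3b)(L-x)/L³ - Pa²b/L²  [x>a] = 10·(5/2)²·((5/2)+3·(15/2))·(10-6)/10³ - 10·(5/2)²·(15/2)/10² = 25/16 kN·m
Load 3 — applied couple M₀=14 kN·m at a=10/3 m (b=L-a=20/3):
  M_3 = R_Ax - M_A - M₀  [x>a] with R_A=28/15, M_A=0 = (28/15)·6 - 0 - 14 = -14/5 kN·m
Superposition: M = Σ M_i = 349/80 kN·m ≈ 4.362500 kN·m

M(6) = 349/80 kN·m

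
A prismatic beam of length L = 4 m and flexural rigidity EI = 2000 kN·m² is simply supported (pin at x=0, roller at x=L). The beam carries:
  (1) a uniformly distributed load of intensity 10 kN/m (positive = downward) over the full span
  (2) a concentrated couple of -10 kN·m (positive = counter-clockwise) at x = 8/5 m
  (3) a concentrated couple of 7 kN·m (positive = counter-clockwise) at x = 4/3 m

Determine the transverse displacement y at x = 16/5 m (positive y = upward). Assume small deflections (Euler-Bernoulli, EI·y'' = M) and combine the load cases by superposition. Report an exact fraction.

y(16/5) = -563/56250 m

Load 1 — uniform load w=10 kN/m over full span:
  y_1 = -wx(L³-2Lx²+x³)/(24EI) = -10·(16/5)·(4³-2·4·(16/5)²+(16/5)³)/(24·2000) = -464/46875 m
Load 2 — applied couple M₀=-10 kN·m at a=8/5 m (b=L-a=12/5):
  y_2 = (M₀x³/(6L)-M₀(x-a)²/2+C₁x)/EI  [x>a] with C₁=M₀(3b²-L²)/(6L)=-8/15 = ((-10)·(16/5)³/(6·4)-(-10)·((16/5)-(8/5))²/2+(-8/15)·(16/5))/2000 = -4/3125 m
Load 3 — applied couple M₀=7 kN·m at a=4/3 m (b=L-a=8/3):
  y_3 = (M₀x³/(6L)-M₀(x-a)²/2+C₁x)/EI  [x>a] with C₁=M₀(3b²-L²)/(6L)=14/9 = (7·(16/5)³/(6·4)-7·((16/5)-(4/3))²/2+(14/9)·(16/5))/2000 = 329/281250 m
Superposition: y = Σ y_i = -563/56250 m ≈ -0.010009 m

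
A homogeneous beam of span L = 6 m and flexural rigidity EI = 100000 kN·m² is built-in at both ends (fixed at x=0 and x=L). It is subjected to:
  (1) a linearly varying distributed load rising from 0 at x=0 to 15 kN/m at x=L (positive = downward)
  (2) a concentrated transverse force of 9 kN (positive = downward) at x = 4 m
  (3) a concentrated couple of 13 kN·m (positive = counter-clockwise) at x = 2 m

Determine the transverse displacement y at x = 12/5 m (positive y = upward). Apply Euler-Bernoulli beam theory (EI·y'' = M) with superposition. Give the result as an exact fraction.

Load 1 — triangular load w₀=15 kN/m (0→w₀ over full span):
  y_1 = -w₀x²(L-x)²(x+2L)/(120LEI) = -15·(12/5)²·(6-(12/5))²·((12/5)+2·6)/(120·6·100000) = -2187/9765625 m
Load 2 — point force P=9 kN at a=4 m (b=L-a=2):
  y_2 = -Pb²x²(3aL-(3a+b)x)/(6L³EI)  [x≤a] = -9·2²·(12/5)²·(3·4·6-(3·4+2)·(12/5))/(6·6³·100000) = -24/390625 m
Load 3 — applied couple M₀=13 kN·m at a=2 m (b=L-a=4):
  y_3 = (R_Ax³/6 - M_Ax²/2 - M₀(x-a)²/2)/EI  [x>a] with R_A=26/9, M_A=0 = ((26/9)·(12/5)³/6 - 0·(12/5)²/2 - 13·((12/5)-2)²/2)/100000 = 351/6250000 m
Superposition: y = Σ y_i = -35817/156250000 m ≈ -0.000229 m

y(12/5) = -35817/156250000 m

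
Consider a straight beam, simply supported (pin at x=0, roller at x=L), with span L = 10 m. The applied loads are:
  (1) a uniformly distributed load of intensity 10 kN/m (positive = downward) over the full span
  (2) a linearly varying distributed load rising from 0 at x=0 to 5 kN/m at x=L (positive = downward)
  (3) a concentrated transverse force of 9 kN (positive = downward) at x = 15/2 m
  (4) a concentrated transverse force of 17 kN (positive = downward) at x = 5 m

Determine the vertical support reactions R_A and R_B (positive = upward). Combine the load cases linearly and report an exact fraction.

Load 1 — uniform load w=10 kN/m over full span:
  R_A = wL/2 = 10·10/2 = 50 kN
  R_B = wL/2 = 10·10/2 = 50 kN
Load 2 — triangular load w₀=5 kN/m (0→w₀ over full span):
  R_A = w₀L/6 = 5·10/6 = 25/3 kN
  R_B = w₀L/3 = 5·10/3 = 50/3 kN
Load 3 — point force P=9 kN at a=15/2 m (b=L-a=5/2):
  R_A = Pb/L = 9·(5/2)/10 = 9/4 kN
  R_B = Pa/L = 9·(15/2)/10 = 27/4 kN
Load 4 — point force P=17 kN at a=5 m (b=L-a=5):
  R_A = Pb/L = 17·5/10 = 17/2 kN
  R_B = Pa/L = 17·5/10 = 17/2 kN
Superposition: R_A = 829/12 kN, R_B = 983/12 kN

R_A = 829/12 kN, R_B = 983/12 kN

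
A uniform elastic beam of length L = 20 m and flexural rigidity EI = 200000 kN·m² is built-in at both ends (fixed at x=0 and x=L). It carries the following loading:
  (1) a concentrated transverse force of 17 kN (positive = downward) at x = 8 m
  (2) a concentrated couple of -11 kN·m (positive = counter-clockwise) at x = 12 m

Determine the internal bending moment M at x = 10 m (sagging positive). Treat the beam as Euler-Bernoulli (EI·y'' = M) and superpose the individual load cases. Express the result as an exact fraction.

M(10) = 114/5 kN·m

Load 1 — point force P=17 kN at a=8 m (b=L-a=12):
  M_1 = Pa²(a+3b)(L-x)/L³ - Pa²b/L²  [x>a] = 17·8²·(8+3·12)·(20-10)/20³ - 17·8²·12/20² = 136/5 kN·m
Load 2 — applied couple M₀=-11 kN·m at a=12 m (b=L-a=8):
  M_2 = R_Ax - M_A  [x≤a] with R_A=-99/125, M_A=-88/25 = (-99/125)·10 - (-88/25) = -22/5 kN·m
Superposition: M = Σ M_i = 114/5 kN·m ≈ 22.800000 kN·m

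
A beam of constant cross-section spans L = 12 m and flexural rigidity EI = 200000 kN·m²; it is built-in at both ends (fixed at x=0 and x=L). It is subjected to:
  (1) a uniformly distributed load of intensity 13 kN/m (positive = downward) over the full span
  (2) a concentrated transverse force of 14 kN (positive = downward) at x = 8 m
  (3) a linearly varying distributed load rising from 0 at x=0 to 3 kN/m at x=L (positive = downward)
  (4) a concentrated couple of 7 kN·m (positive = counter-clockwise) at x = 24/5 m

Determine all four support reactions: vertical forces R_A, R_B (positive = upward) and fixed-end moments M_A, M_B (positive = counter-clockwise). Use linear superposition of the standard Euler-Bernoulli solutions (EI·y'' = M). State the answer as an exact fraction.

R_A = 59312/675 kN, M_A = 41329/225 kN·m, R_B = 67588/675 kN, M_B = -45056/225 kN·m

Load 1 — uniform load w=13 kN/m over full span:
  R_A = wL/2 = 13·12/2 = 78 kN
  M_A = wL²/12 = 13·12²/12 = 156 kN·m
  R_B = wL/2 = 13·12/2 = 78 kN
  M_B = -wL²/12 = -13·12²/12 = -156 kN·m
Load 2 — point force P=14 kN at a=8 m (b=L-a=4):
  R_A = Pb²(3a+b)/L³ = 14·4²·(3·8+4)/12³ = 98/27 kN
  M_A = Pab²/L² = 14·8·4²/12² = 112/9 kN·m
  R_B = Pa²(a+3b)/L³ = 14·8²·(8+3·4)/12³ = 280/27 kN
  M_B = -Pa²b/L² = -14·8²·4/12² = -224/9 kN·m
Load 3 — triangular load w₀=3 kN/m (0→w₀ over full span):
  R_A = 3w₀L/20 = 3·3·12/20 = 27/5 kN
  M_A = w₀L²/30 = 3·12²/30 = 72/5 kN·m
  R_B = 7w₀L/20 = 7·3·12/20 = 63/5 kN
  M_B = -w₀L²/20 = -3·12²/20 = -108/5 kN·m
Load 4 — applied couple M₀=7 kN·m at a=24/5 m (b=L-a=36/5):
  R_A = 6M₀ab/L³ = 6·7·(24/5)·(36/5)/12³ = 21/25 kN
  M_A = M₀b(2a-b)/L² = 7·(36/5)·(2·(24/5)-(36/5))/12² = 21/25 kN·m
  R_B = -6M₀ab/L³ = -6·7·(24/5)·(36/5)/12³ = -21/25 kN
  M_B = M₀a(2b-a)/L² = 7·(24/5)·(2·(36/5)-(24/5))/12² = 56/25 kN·m
Superposition: R_A = 59312/675 kN, M_A = 41329/225 kN·m, R_B = 67588/675 kN, M_B = -45056/225 kN·m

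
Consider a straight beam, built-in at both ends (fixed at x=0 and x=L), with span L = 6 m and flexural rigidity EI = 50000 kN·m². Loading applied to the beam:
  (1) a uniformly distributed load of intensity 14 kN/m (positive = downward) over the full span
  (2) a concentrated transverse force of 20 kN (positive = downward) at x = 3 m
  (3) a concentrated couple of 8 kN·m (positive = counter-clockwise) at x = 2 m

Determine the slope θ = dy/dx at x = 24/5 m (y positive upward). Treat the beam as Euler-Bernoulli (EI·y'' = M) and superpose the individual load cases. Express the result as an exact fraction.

Load 1 — uniform load w=14 kN/m over full span:
  θ_1 = -wx(L-x)(L-2x)/(12EI) = -14·(24/5)·(6-(24/5))·(6-2·(24/5))/(12·50000) = 189/390625 rad
Load 2 — point force P=20 kN at a=3 m (b=L-a=3):
  θ_2 = Pa²(L-x)(2bL-(3b+a)(L-x))/(2L³EI)  [x>a] = 20·3²·(6-(24/5))·(2·3·6-(3·3+3)·(6-(24/5)))/(2·6³·50000) = 27/125000 rad
Load 3 — applied couple M₀=8 kN·m at a=2 m (b=L-a=4):
  θ_3 = (R_Ax²/2 - M_Ax - M₀(x-a))/EI  [x>a] with R_A=16/9, M_A=0 = ((16/9)·(24/5)²/2 - 0·(24/5) - 8·((24/5)-2))/50000 = -3/78125 rad
Superposition: θ = Σ θ_i = 2067/3125000 rad ≈ 0.000661 rad

θ(24/5) = 2067/3125000 rad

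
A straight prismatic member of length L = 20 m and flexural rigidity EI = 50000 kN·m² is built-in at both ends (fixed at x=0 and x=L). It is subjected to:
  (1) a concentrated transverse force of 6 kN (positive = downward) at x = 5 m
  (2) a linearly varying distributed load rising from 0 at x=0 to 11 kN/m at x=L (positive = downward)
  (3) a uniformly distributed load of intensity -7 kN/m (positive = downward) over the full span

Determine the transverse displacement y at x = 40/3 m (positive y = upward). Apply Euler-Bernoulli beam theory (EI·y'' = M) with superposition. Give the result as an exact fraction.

y(40/3) = 1717/291600 m

Load 1 — point force P=6 kN at a=5 m (b=L-a=15):
  y_1 = -Pa²(L-x)²(3bL-(3b+a)(L-x))/(6L³EI)  [x>a] = -6·5²·(20-(40/3))²·(3·15·20-(3·15+5)·(20-(40/3)))/(6·20³·50000) = -17/10800 m
Load 2 — triangular load w₀=11 kN/m (0→w₀ over full span):
  y_2 = -w₀x²(L-x)²(x+2L)/(120LEI) = -11·(40/3)²·(20-(40/3))²·((40/3)+2·20)/(120·20·50000) = -704/18225 m
Load 3 — uniform load w=-7 kN/m over full span:
  y_3 = -wx²(L-x)²/(24EI) = -(-7)·(40/3)²·(20-(40/3))²/(24·50000) = 56/1215 m
Superposition: y = Σ y_i = 1717/291600 m ≈ 0.005888 m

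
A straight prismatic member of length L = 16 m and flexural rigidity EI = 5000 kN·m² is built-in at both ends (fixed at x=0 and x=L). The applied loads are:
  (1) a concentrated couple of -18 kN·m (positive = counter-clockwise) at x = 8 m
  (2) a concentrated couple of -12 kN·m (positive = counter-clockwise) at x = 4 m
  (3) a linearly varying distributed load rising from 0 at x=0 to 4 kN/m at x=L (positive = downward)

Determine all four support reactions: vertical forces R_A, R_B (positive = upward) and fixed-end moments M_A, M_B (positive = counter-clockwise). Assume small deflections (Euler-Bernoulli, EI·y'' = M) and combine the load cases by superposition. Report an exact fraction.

Load 1 — applied couple M₀=-18 kN·m at a=8 m (b=L-a=8):
  R_A = 6M₀ab/L³ = 6·(-18)·8·8/16³ = -27/16 kN
  M_A = M₀b(2a-b)/L² = (-18)·8·(2·8-8)/16² = -9/2 kN·m
  R_B = -6M₀ab/L³ = -6·(-18)·8·8/16³ = 27/16 kN
  M_B = M₀a(2b-a)/L² = (-18)·8·(2·8-8)/16² = -9/2 kN·m
Load 2 — applied couple M₀=-12 kN·m at a=4 m (b=L-a=12):
  R_A = 6M₀ab/L³ = 6·(-12)·4·12/16³ = -27/32 kN
  M_A = M₀b(2a-b)/L² = (-12)·12·(2·4-12)/16² = 9/4 kN·m
  R_B = -6M₀ab/L³ = -6·(-12)·4·12/16³ = 27/32 kN
  M_B = M₀a(2b-a)/L² = (-12)·4·(2·12-4)/16² = -15/4 kN·m
Load 3 — triangular load w₀=4 kN/m (0→w₀ over full span):
  R_A = 3w₀L/20 = 3·4·16/20 = 48/5 kN
  M_A = w₀L²/30 = 4·16²/30 = 512/15 kN·m
  R_B = 7w₀L/20 = 7·4·16/20 = 112/5 kN
  M_B = -w₀L²/20 = -4·16²/20 = -256/5 kN·m
Superposition: R_A = 1131/160 kN, M_A = 1913/60 kN·m, R_B = 3989/160 kN, M_B = -1189/20 kN·m

R_A = 1131/160 kN, M_A = 1913/60 kN·m, R_B = 3989/160 kN, M_B = -1189/20 kN·m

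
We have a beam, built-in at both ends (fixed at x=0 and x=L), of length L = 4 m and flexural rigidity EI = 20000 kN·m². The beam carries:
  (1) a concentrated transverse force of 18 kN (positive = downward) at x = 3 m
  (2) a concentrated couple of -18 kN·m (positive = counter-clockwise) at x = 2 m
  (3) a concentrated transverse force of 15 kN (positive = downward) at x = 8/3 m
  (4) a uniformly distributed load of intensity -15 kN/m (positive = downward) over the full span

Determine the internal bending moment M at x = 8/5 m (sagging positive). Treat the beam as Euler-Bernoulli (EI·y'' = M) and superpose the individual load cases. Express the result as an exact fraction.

Load 1 — point force P=18 kN at a=3 m (b=L-a=1):
  M_1 = Pb²(3a+b)x/L³ - Pab²/L²  [x≤a] = 18·1²·(3·3+1)·(8/5)/4³ - 18·3·1²/4² = 9/8 kN·m
Load 2 — applied couple M₀=-18 kN·m at a=2 m (b=L-a=2):
  M_2 = R_Ax - M_A  [x≤a] with R_A=-27/4, M_A=-9/2 = (-27/4)·(8/5) - (-9/2) = -63/10 kN·m
Load 3 — point force P=15 kN at a=8/3 m (b=L-a=4/3):
  M_3 = Pb²(3a+b)x/L³ - Pab²/L²  [x≤a] = 15·(4/3)²·(3·(8/3)+(4/3))·(8/5)/4³ - 15·(8/3)·(4/3)²/4² = 16/9 kN·m
Load 4 — uniform load w=-15 kN/m over full span:
  M_4 = wLx/2 - wL²/12 - wx²/2 = (-15)·4·(8/5)/2 - (-15)·4²/12 - (-15)·(8/5)²/2 = -44/5 kN·m
Superposition: M = Σ M_i = -4391/360 kN·m ≈ -12.197222 kN·m

M(8/5) = -4391/360 kN·m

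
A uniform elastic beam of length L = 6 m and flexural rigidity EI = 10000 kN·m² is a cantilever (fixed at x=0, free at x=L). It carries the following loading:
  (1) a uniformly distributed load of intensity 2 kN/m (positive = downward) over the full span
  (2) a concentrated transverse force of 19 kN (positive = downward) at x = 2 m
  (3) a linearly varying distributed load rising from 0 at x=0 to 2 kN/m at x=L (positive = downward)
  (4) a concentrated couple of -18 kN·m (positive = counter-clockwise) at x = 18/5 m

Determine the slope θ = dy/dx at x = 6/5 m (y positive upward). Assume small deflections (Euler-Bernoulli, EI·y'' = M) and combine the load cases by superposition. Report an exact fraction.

Load 1 — uniform load w=2 kN/m over full span:
  θ_1 = -wx(x²-3Lx+3L²)/(6EI) = -2·(6/5)·((6/5)²-3·6·(6/5)+3·6²)/(6·10000) = -549/156250 rad
Load 2 — point force P=19 kN at a=2 m (b=L-a=4):
  θ_2 = -Px(2a-x)/(2EI)  [x≤a] = -19·(6/5)·(2·2-(6/5))/(2·10000) = -399/125000 rad
Load 3 — triangular load w₀=2 kN/m (0→w₀ over full span):
  θ_3 = (w₀Lx²/4-w₀L²x/3-w₀x⁴/(24L))/EI = (2·6·(6/5)²/4-2·6²·(6/5)/3-2·(6/5)⁴/(24·6))/10000 = -7659/3125000 rad
Load 4 — applied couple M₀=-18 kN·m at a=18/5 m (b=L-a=12/5):
  θ_4 = M₀x/EI  [x≤a] = (-18)·(6/5)/10000 = -27/12500 rad
Superposition: θ = Σ θ_i = -8841/781250 rad ≈ -0.011316 rad

θ(6/5) = -8841/781250 rad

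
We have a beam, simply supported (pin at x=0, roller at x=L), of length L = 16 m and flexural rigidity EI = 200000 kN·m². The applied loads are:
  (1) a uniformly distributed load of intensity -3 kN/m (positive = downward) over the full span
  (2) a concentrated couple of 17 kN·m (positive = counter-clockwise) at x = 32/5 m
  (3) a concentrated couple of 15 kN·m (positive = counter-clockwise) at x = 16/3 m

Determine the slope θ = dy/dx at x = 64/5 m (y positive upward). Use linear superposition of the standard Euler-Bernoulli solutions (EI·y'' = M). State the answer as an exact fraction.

θ(64/5) = -6961/3125000 rad

Load 1 — uniform load w=-3 kN/m over full span:
  θ_1 = -w(L³-6Lx²+4x³)/(24EI) = -(-3)·(16³-6·16·(64/5)²+4·(64/5)³)/(24·200000) = -792/390625 rad
Load 2 — applied couple M₀=17 kN·m at a=32/5 m (b=L-a=48/5):
  θ_2 = (M₀x²/(2L)-M₀(x-a)+C₁)/EI  [x>a] with C₁=M₀(3b²-L²)/(6L)=272/75 = (17·(64/5)²/(2·16)-17·((64/5)-(32/5))+(272/75))/200000 = -17/187500 rad
Load 3 — applied couple M₀=15 kN·m at a=16/3 m (b=L-a=32/3):
  θ_3 = (M₀x²/(2L)-M₀(x-a)+C₁)/EI  [x>a] with C₁=M₀(3b²-L²)/(6L)=40/3 = (15·(64/5)²/(2·16)-15·((64/5)-(16/3))+(40/3))/200000 = -41/375000 rad
Superposition: θ = Σ θ_i = -6961/3125000 rad ≈ -0.002228 rad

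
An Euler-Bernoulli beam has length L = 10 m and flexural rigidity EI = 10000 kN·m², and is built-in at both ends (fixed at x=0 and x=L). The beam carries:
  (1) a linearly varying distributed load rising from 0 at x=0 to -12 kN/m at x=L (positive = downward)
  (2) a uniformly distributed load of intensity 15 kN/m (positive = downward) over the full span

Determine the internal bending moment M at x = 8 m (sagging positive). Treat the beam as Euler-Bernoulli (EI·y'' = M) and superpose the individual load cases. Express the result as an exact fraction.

Load 1 — triangular load w₀=-12 kN/m (0→w₀ over full span):
  M_1 = 3w₀Lx/20 - w₀L²/30 - w₀x³/(6L) = 3·(-12)·10·8/20 - (-12)·10²/30 - (-12)·8³/(6·10) = -8/5 kN·m
Load 2 — uniform load w=15 kN/m over full span:
  M_2 = wLx/2 - wL²/12 - wx²/2 = 15·10·8/2 - 15·10²/12 - 15·8²/2 = -5 kN·m
Superposition: M = Σ M_i = -33/5 kN·m ≈ -6.600000 kN·m

M(8) = -33/5 kN·m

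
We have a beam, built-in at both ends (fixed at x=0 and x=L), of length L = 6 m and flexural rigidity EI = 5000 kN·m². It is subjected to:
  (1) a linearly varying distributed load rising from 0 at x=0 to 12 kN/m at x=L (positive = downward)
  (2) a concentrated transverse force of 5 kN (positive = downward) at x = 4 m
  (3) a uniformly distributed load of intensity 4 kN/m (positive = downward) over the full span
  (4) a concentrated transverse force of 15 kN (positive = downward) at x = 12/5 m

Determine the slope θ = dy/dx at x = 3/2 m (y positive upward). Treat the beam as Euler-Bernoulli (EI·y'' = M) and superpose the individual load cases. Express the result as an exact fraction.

θ(3/2) = -43203/8000000 rad

Load 1 — triangular load w₀=12 kN/m (0→w₀ over full span):
  θ_1 = -w₀(2x(L-x)(L-2x)(x+2L)+x²(L-x)²)/(120LEI) = -12·(2·(3/2)·(6-(3/2))·(6-2·(3/2))·((3/2)+2·6)+(3/2)²·(6-(3/2))²)/(120·6·5000) = -3159/1600000 rad
Load 2 — point force P=5 kN at a=4 m (b=L-a=2):
  θ_2 = -Pb²x(2aL-(3a+b)x)/(2L³EI)  [x≤a] = -5·2²·(3/2)·(2·4·6-(3·4+2)·(3/2))/(2·6³·5000) = -3/8000 rad
Load 3 — uniform load w=4 kN/m over full span:
  θ_3 = -wx(L-x)(L-2x)/(12EI) = -4·(3/2)·(6-(3/2))·(6-2·(3/2))/(12·5000) = -27/20000 rad
Load 4 — point force P=15 kN at a=12/5 m (b=L-a=18/5):
  θ_4 = -Pb²x(2aL-(3a+b)x)/(2L³EI)  [x≤a] = -15·(18/5)²·(3/2)·(2·(12/5)·6-(3·(12/5)+(18/5))·(3/2))/(2·6³·5000) = -1701/1000000 rad
Superposition: θ = Σ θ_i = -43203/8000000 rad ≈ -0.005400 rad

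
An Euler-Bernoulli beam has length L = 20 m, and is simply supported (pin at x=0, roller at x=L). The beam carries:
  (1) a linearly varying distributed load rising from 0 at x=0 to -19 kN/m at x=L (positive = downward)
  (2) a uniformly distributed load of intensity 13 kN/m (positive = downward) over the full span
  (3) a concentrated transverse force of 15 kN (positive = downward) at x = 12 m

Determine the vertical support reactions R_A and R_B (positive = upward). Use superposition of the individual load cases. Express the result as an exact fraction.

R_A = 218/3 kN, R_B = 37/3 kN

Load 1 — triangular load w₀=-19 kN/m (0→w₀ over full span):
  R_A = w₀L/6 = (-19)·20/6 = -190/3 kN
  R_B = w₀L/3 = (-19)·20/3 = -380/3 kN
Load 2 — uniform load w=13 kN/m over full span:
  R_A = wL/2 = 13·20/2 = 130 kN
  R_B = wL/2 = 13·20/2 = 130 kN
Load 3 — point force P=15 kN at a=12 m (b=L-a=8):
  R_A = Pb/L = 15·8/20 = 6 kN
  R_B = Pa/L = 15·12/20 = 9 kN
Superposition: R_A = 218/3 kN, R_B = 37/3 kN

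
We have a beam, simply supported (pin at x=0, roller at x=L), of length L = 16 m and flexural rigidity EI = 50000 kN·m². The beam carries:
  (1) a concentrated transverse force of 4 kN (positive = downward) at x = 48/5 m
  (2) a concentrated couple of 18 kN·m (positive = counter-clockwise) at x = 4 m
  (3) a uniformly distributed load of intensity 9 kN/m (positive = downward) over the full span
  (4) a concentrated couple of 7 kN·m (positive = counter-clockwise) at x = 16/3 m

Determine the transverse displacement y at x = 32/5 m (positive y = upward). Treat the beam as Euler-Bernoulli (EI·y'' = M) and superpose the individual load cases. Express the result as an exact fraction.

y(32/5) = -861029/5859375 m

Load 1 — point force P=4 kN at a=48/5 m (b=L-a=32/5):
  y_1 = -Pbx(L²-b²-x²)/(6LEI)  [x≤a] = -4·(32/5)·(32/5)·(16²-(32/5)²-(32/5)²)/(6·16·50000) = -34816/5859375 m
Load 2 — applied couple M₀=18 kN·m at a=4 m (b=L-a=12):
  y_2 = (M₀x³/(6L)-M₀(x-a)²/2+C₁x)/EI  [x>a] with C₁=M₀(3b²-L²)/(6L)=33 = (18·(32/5)³/(6·16)-18·((32/5)-4)²/2+33·(32/5))/50000 = 1629/390625 m
Load 3 — uniform load w=9 kN/m over full span:
  y_3 = -wx(L³-2Lx²+x³)/(24EI) = -9·(32/5)·(16³-2·16·(32/5)²+(32/5)³)/(24·50000) = -285696/1953125 m
Load 4 — applied couple M₀=7 kN·m at a=16/3 m (b=L-a=32/3):
  y_4 = (M₀x³/(6L)-M₀(x-a)²/2+C₁x)/EI  [x>a] with C₁=M₀(3b²-L²)/(6L)=56/9 = (7·(32/5)³/(6·16)-7·((32/5)-(16/3))²/2+(56/9)·(32/5))/50000 = 1288/1171875 m
Superposition: y = Σ y_i = -861029/5859375 m ≈ -0.146949 m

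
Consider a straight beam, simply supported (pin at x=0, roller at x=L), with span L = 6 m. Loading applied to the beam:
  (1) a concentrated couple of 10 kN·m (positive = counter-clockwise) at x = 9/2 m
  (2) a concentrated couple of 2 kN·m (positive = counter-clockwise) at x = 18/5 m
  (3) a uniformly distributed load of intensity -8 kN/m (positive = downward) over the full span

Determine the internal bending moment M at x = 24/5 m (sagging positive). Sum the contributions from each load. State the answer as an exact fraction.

M(24/5) = -636/25 kN·m

Load 1 — applied couple M₀=10 kN·m at a=9/2 m (b=L-a=3/2):
  M_1 = M₀x/L - M₀  [x>a] = 10·(24/5)/6 - 10 = -2 kN·m
Load 2 — applied couple M₀=2 kN·m at a=18/5 m (b=L-a=12/5):
  M_2 = M₀x/L - M₀  [x>a] = 2·(24/5)/6 - 2 = -2/5 kN·m
Load 3 — uniform load w=-8 kN/m over full span:
  M_3 = wx(L-x)/2 = (-8)·(24/5)·(6-(24/5))/2 = -576/25 kN·m
Superposition: M = Σ M_i = -636/25 kN·m ≈ -25.440000 kN·m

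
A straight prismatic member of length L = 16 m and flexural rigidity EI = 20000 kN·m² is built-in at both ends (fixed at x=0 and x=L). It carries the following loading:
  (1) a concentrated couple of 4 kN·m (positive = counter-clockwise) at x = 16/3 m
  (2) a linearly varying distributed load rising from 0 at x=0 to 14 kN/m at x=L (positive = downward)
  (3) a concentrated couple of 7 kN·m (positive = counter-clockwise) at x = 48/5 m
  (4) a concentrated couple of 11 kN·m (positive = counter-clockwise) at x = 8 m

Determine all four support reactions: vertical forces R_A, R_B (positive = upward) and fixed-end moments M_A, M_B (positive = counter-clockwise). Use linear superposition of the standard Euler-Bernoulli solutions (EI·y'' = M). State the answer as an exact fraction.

Load 1 — applied couple M₀=4 kN·m at a=16/3 m (b=L-a=32/3):
  R_A = 6M₀ab/L³ = 6·4·(16/3)·(32/3)/16³ = 1/3 kN
  M_A = M₀b(2a-b)/L² = 4·(32/3)·(2·(16/3)-(32/3))/16² = 0 kN·m
  R_B = -6M₀ab/L³ = -6·4·(16/3)·(32/3)/16³ = -1/3 kN
  M_B = M₀a(2b-a)/L² = 4·(16/3)·(2·(32/3)-(16/3))/16² = 4/3 kN·m
Load 2 — triangular load w₀=14 kN/m (0→w₀ over full span):
  R_A = 3w₀L/20 = 3·14·16/20 = 168/5 kN
  M_A = w₀L²/30 = 14·16²/30 = 1792/15 kN·m
  R_B = 7w₀L/20 = 7·14·16/20 = 392/5 kN
  M_B = -w₀L²/20 = -14·16²/20 = -896/5 kN·m
Load 3 — applied couple M₀=7 kN·m at a=48/5 m (b=L-a=32/5):
  R_A = 6M₀ab/L³ = 6·7·(48/5)·(32/5)/16³ = 63/100 kN
  M_A = M₀b(2a-b)/L² = 7·(32/5)·(2·(48/5)-(32/5))/16² = 56/25 kN·m
  R_B = -6M₀ab/L³ = -6·7·(48/5)·(32/5)/16³ = -63/100 kN
  M_B = M₀a(2b-a)/L² = 7·(48/5)·(2·(32/5)-(48/5))/16² = 21/25 kN·m
Load 4 — applied couple M₀=11 kN·m at a=8 m (b=L-a=8):
  R_A = 6M₀ab/L³ = 6·11·8·8/16³ = 33/32 kN
  M_A = M₀b(2a-b)/L² = 11·8·(2·8-8)/16² = 11/4 kN·m
  R_B = -6M₀ab/L³ = -6·11·8·8/16³ = -33/32 kN
  M_B = M₀a(2b-a)/L² = 11·8·(2·8-8)/16² = 11/4 kN·m
Superposition: R_A = 85427/2400 kN, M_A = 37337/300 kN·m, R_B = 183373/2400 kN, M_B = -52283/300 kN·m

R_A = 85427/2400 kN, M_A = 37337/300 kN·m, R_B = 183373/2400 kN, M_B = -52283/300 kN·m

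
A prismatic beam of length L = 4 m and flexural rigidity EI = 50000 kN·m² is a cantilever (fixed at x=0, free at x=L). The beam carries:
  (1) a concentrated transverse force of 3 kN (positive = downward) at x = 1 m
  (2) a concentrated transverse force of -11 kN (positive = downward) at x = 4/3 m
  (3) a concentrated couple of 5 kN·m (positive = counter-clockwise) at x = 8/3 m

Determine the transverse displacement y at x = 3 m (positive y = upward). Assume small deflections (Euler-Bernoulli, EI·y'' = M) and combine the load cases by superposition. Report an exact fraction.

Load 1 — point force P=3 kN at a=1 m (b=L-a=3):
  y_1 = -Pa²(3x-a)/(6EI)  [x>a] = -3·1²·(3·3-1)/(6·50000) = -1/12500 m
Load 2 — point force P=-11 kN at a=4/3 m (b=L-a=8/3):
  y_2 = -Pa²(3x-a)/(6EI)  [x>a] = -(-11)·(4/3)²·(3·3-(4/3))/(6·50000) = 253/506250 m
Load 3 — applied couple M₀=5 kN·m at a=8/3 m (b=L-a=4/3):
  y_3 = M₀a(2x-a)/(2EI)  [x>a] = 5·(8/3)·(2·3-(8/3))/(2·50000) = 1/2250 m
Superposition: y = Σ y_i = 7/8100 m ≈ 0.000864 m

y(3) = 7/8100 m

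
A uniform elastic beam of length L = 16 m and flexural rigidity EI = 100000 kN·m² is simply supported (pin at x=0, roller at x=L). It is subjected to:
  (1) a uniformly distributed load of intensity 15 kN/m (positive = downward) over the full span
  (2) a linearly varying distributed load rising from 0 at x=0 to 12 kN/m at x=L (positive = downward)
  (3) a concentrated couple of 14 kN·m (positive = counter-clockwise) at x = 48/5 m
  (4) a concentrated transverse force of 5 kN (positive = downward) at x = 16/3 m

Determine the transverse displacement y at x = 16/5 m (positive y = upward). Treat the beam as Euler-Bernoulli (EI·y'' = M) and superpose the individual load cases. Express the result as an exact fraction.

y(16/5) = -426350944/3955078125 m

Load 1 — uniform load w=15 kN/m over full span:
  y_1 = -wx(L³-2Lx²+x³)/(24EI) = -15·(16/5)·(16³-2·16·(16/5)²+(16/5)³)/(24·100000) = -29696/390625 m
Load 2 — triangular load w₀=12 kN/m (0→w₀ over full span):
  y_2 = -w₀x(7L⁴-10L²x²+3x⁴)/(360LEI) = -12·(16/5)·(7·16⁴-10·16²·(16/5)²+3·(16/5)⁴)/(360·16·100000) = -1409024/48828125 m
Load 3 — applied couple M₀=14 kN·m at a=48/5 m (b=L-a=32/5):
  y_3 = (M₀x³/(6L)+C₁x)/EI  [x≤a] with C₁=M₀(3b²-L²)/(6L)=-1456/75 = (14·(16/5)³/(6·16)+(-1456/75)·(16/5))/100000 = -224/390625 m
Load 4 — point force P=5 kN at a=16/3 m (b=L-a=32/3):
  y_4 = -Pbx(L²-b²-x²)/(6LEI)  [x≤a] = -5·(32/3)·(16/5)·(16²-(32/3)²-(16/5)²)/(6·16·100000) = -14848/6328125 m
Superposition: y = Σ y_i = -426350944/3955078125 m ≈ -0.107798 m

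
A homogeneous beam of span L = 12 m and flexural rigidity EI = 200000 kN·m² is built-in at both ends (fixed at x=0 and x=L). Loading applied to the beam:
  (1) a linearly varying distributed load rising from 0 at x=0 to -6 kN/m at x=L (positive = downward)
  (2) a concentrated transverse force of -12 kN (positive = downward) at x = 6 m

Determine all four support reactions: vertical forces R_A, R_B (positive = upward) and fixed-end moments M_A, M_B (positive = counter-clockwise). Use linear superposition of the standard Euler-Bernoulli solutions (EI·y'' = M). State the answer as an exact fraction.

Load 1 — triangular load w₀=-6 kN/m (0→w₀ over full span):
  R_A = 3w₀L/20 = 3·(-6)·12/20 = -54/5 kN
  M_A = w₀L²/30 = (-6)·12²/30 = -144/5 kN·m
  R_B = 7w₀L/20 = 7·(-6)·12/20 = -126/5 kN
  M_B = -w₀L²/20 = -(-6)·12²/20 = 216/5 kN·m
Load 2 — point force P=-12 kN at a=6 m (b=L-a=6):
  R_A = Pb²(3a+b)/L³ = (-12)·6²·(3·6+6)/12³ = -6 kN
  M_A = Pab²/L² = (-12)·6·6²/12² = -18 kN·m
  R_B = Pa²(a+3b)/L³ = (-12)·6²·(6+3·6)/12³ = -6 kN
  M_B = -Pa²b/L² = -(-12)·6²·6/12² = 18 kN·m
Superposition: R_A = -84/5 kN, M_A = -234/5 kN·m, R_B = -156/5 kN, M_B = 306/5 kN·m

R_A = -84/5 kN, M_A = -234/5 kN·m, R_B = -156/5 kN, M_B = 306/5 kN·m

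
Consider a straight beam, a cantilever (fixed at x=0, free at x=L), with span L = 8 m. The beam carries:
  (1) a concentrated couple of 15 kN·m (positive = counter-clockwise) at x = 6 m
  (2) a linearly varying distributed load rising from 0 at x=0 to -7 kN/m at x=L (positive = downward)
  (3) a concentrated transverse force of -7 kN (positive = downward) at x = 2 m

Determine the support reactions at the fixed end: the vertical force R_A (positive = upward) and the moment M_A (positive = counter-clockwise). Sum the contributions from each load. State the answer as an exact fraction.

Load 1 — applied couple M₀=15 kN·m at a=6 m (b=L-a=2):
  R_A = 0 kN
  M_A = -M₀ = -15 kN·m
Load 2 — triangular load w₀=-7 kN/m (0→w₀ over full span):
  R_A = w₀L/2 = (-7)·8/2 = -28 kN
  M_A = w₀L²/3 = (-7)·8²/3 = -448/3 kN·m
Load 3 — point force P=-7 kN at a=2 m (b=L-a=6):
  R_A = P = (-7) = -7 kN
  M_A = Pa = (-7)·2 = -14 kN·m
Superposition: R_A = -35 kN, M_A = -535/3 kN·m

R_A = -35 kN, M_A = -535/3 kN·m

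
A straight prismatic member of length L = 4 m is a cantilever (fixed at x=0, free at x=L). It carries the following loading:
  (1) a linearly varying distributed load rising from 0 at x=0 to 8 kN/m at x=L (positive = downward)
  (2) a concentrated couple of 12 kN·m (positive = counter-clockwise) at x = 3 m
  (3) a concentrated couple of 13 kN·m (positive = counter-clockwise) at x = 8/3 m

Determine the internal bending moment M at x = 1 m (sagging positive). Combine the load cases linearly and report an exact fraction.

M(1) = -2 kN·m

Load 1 — triangular load w₀=8 kN/m (0→w₀ over full span):
  M_1 = w₀Lx/2 - w₀L²/3 - w₀x³/(6L) = 8·4·1/2 - 8·4²/3 - 8·1³/(6·4) = -27 kN·m
Load 2 — applied couple M₀=12 kN·m at a=3 m (b=L-a=1):
  M_2 = M₀  [x≤a] = 12 = 12 kN·m
Load 3 — applied couple M₀=13 kN·m at a=8/3 m (b=L-a=4/3):
  M_3 = M₀  [x≤a] = 13 = 13 kN·m
Superposition: M = Σ M_i = -2 kN·m ≈ -2.000000 kN·m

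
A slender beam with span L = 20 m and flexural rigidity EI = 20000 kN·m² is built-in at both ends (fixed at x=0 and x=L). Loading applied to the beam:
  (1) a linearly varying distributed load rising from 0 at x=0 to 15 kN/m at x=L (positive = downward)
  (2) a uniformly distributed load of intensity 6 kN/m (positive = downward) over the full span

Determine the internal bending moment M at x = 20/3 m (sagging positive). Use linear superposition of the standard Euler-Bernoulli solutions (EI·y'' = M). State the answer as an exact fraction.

M(20/3) = 3500/27 kN·m

Load 1 — triangular load w₀=15 kN/m (0→w₀ over full span):
  M_1 = 3w₀Lx/20 - w₀L²/30 - w₀x³/(6L) = 3·15·20·(20/3)/20 - 15·20²/30 - 15·(20/3)³/(6·20) = 1700/27 kN·m
Load 2 — uniform load w=6 kN/m over full span:
  M_2 = wLx/2 - wL²/12 - wx²/2 = 6·20·(20/3)/2 - 6·20²/12 - 6·(20/3)²/2 = 200/3 kN·m
Superposition: M = Σ M_i = 3500/27 kN·m ≈ 129.629630 kN·m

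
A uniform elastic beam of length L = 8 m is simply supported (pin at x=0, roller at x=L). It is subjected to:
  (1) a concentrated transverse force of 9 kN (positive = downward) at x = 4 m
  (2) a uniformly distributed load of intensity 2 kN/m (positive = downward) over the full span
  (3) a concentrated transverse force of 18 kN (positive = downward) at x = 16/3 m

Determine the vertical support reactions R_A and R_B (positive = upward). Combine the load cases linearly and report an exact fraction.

Load 1 — point force P=9 kN at a=4 m (b=L-a=4):
  R_A = Pb/L = 9·4/8 = 9/2 kN
  R_B = Pa/L = 9·4/8 = 9/2 kN
Load 2 — uniform load w=2 kN/m over full span:
  R_A = wL/2 = 2·8/2 = 8 kN
  R_B = wL/2 = 2·8/2 = 8 kN
Load 3 — point force P=18 kN at a=16/3 m (b=L-a=8/3):
  R_A = Pb/L = 18·(8/3)/8 = 6 kN
  R_B = Pa/L = 18·(16/3)/8 = 12 kN
Superposition: R_A = 37/2 kN, R_B = 49/2 kN

R_A = 37/2 kN, R_B = 49/2 kN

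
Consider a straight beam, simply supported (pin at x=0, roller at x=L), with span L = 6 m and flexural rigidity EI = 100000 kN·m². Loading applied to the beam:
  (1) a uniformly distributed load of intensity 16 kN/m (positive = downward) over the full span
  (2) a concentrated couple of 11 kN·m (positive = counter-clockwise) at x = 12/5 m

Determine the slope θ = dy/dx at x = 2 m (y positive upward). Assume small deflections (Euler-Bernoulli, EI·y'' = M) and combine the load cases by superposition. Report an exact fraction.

θ(2) = -4859/7500000 rad

Load 1 — uniform load w=16 kN/m over full span:
  θ_1 = -w(L³-6Lx²+4x³)/(24EI) = -16·(6³-6·6·2²+4·2³)/(24·100000) = -13/18750 rad
Load 2 — applied couple M₀=11 kN·m at a=12/5 m (b=L-a=18/5):
  θ_2 = (M₀x²/(2L)+C₁)/EI  [x≤a] with C₁=M₀(3b²-L²)/(6L)=22/25 = (11·2²/(2·6)+(22/25))/100000 = 341/7500000 rad
Superposition: θ = Σ θ_i = -4859/7500000 rad ≈ -0.000648 rad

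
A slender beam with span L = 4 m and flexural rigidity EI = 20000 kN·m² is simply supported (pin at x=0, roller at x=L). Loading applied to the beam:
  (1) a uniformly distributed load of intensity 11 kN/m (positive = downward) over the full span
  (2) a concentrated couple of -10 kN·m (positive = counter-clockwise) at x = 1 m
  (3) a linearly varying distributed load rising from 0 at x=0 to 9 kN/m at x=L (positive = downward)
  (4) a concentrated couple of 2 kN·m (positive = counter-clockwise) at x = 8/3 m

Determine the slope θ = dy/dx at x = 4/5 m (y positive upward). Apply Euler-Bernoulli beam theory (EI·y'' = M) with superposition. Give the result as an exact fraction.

θ(4/5) = -869909/450000000 rad

Load 1 — uniform load w=11 kN/m over full span:
  θ_1 = -w(L³-6Lx²+4x³)/(24EI) = -11·(4³-6·4·(4/5)²+4·(4/5)³)/(24·20000) = -363/312500 rad
Load 2 — applied couple M₀=-10 kN·m at a=1 m (b=L-a=3):
  θ_2 = (M₀x²/(2L)+C₁)/EI  [x≤a] with C₁=M₀(3b²-L²)/(6L)=-55/12 = ((-10)·(4/5)²/(2·4)+(-55/12))/20000 = -323/1200000 rad
Load 3 — triangular load w₀=9 kN/m (0→w₀ over full span):
  θ_3 = -w₀(7L⁴-30L²x²+15x⁴)/(360LEI) = -9·(7·4⁴-30·4²·(4/5)²+15·(4/5)⁴)/(360·4·20000) = -182/390625 rad
Load 4 — applied couple M₀=2 kN·m at a=8/3 m (b=L-a=4/3):
  θ_4 = (M₀x²/(2L)+C₁)/EI  [x≤a] with C₁=M₀(3b²-L²)/(6L)=-8/9 = (2·(4/5)²/(2·4)+(-8/9))/20000 = -41/1125000 rad
Superposition: θ = Σ θ_i = -869909/450000000 rad ≈ -0.001933 rad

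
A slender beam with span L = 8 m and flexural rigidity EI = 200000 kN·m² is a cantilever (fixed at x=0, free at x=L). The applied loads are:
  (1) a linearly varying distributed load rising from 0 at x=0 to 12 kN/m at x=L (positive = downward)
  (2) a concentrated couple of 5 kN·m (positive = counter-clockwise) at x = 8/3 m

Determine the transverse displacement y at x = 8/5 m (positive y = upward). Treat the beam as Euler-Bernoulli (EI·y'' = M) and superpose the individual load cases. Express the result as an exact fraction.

Load 1 — triangular load w₀=12 kN/m (0→w₀ over full span):
  y_1 = (w₀Lx³/12-w₀L²x²/6-w₀x⁵/(120L))/EI = (12·8·(8/5)³/12-12·8²·(8/5)²/6-12·(8/5)⁵/(120·8))/200000 = -72032/48828125 m
Load 2 — applied couple M₀=5 kN·m at a=8/3 m (b=L-a=16/3):
  y_2 = M₀x²/(2EI)  [x≤a] = 5·(8/5)²/(2·200000) = 1/31250 m
Superposition: y = Σ y_i = -140939/97656250 m ≈ -0.001443 m

y(8/5) = -140939/97656250 m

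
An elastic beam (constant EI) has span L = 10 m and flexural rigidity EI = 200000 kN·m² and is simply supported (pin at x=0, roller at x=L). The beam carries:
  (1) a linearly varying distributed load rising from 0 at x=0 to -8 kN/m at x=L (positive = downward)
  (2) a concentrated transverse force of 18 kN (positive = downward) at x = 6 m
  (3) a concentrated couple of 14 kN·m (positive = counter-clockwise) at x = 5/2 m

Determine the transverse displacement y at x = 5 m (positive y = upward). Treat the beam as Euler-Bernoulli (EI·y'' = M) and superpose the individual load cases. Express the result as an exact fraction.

Load 1 — triangular load w₀=-8 kN/m (0→w₀ over full span):
  y_1 = -w₀x(7L⁴-10L²x²+3x⁴)/(360LEI) = -(-8)·5·(7·10⁴-10·10²·5²+3·5⁴)/(360·10·200000) = 1/384 m
Load 2 — point force P=18 kN at a=6 m (b=L-a=4):
  y_2 = -Pbx(L²-b²-x²)/(6LEI)  [x≤a] = -18·4·5·(10²-4²-5²)/(6·10·200000) = -177/100000 m
Load 3 — applied couple M₀=14 kN·m at a=5/2 m (b=L-a=15/2):
  y_3 = (M₀x³/(6L)-M₀(x-a)²/2+C₁x)/EI  [x>a] with C₁=M₀(3b²-L²)/(6L)=385/24 = (14·5³/(6·10)-14·(5-(5/2))²/2+(385/24)·5)/200000 = 21/64000 m
Superposition: y = Σ y_i = 5579/4800000 m ≈ 0.001162 m

y(5) = 5579/4800000 m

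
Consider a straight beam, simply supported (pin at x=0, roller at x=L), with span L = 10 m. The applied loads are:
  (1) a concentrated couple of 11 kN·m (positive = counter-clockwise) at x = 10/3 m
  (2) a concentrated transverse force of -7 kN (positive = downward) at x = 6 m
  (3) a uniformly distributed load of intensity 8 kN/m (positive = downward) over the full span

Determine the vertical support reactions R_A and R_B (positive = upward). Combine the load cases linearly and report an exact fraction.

Load 1 — applied couple M₀=11 kN·m at a=10/3 m (b=L-a=20/3):
  R_A = M₀/L = 11/10 kN
  R_B = -M₀/L = -11/10 kN
Load 2 — point force P=-7 kN at a=6 m (b=L-a=4):
  R_A = Pb/L = (-7)·4/10 = -14/5 kN
  R_B = Pa/L = (-7)·6/10 = -21/5 kN
Load 3 — uniform load w=8 kN/m over full span:
  R_A = wL/2 = 8·10/2 = 40 kN
  R_B = wL/2 = 8·10/2 = 40 kN
Superposition: R_A = 383/10 kN, R_B = 347/10 kN

R_A = 383/10 kN, R_B = 347/10 kN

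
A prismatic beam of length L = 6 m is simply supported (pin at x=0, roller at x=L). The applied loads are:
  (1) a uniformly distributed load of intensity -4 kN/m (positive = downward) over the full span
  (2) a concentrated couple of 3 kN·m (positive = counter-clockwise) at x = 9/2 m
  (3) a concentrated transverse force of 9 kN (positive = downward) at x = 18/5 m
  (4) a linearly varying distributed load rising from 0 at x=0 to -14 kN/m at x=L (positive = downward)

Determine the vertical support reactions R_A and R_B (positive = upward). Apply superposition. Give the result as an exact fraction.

R_A = -219/10 kN, R_B = -351/10 kN

Load 1 — uniform load w=-4 kN/m over full span:
  R_A = wL/2 = (-4)·6/2 = -12 kN
  R_B = wL/2 = (-4)·6/2 = -12 kN
Load 2 — applied couple M₀=3 kN·m at a=9/2 m (b=L-a=3/2):
  R_A = M₀/L = 3/6 = 1/2 kN
  R_B = -M₀/L = -3/6 = -1/2 kN
Load 3 — point force P=9 kN at a=18/5 m (b=L-a=12/5):
  R_A = Pb/L = 9·(12/5)/6 = 18/5 kN
  R_B = Pa/L = 9·(18/5)/6 = 27/5 kN
Load 4 — triangular load w₀=-14 kN/m (0→w₀ over full span):
  R_A = w₀L/6 = (-14)·6/6 = -14 kN
  R_B = w₀L/3 = (-14)·6/3 = -28 kN
Superposition: R_A = -219/10 kN, R_B = -351/10 kN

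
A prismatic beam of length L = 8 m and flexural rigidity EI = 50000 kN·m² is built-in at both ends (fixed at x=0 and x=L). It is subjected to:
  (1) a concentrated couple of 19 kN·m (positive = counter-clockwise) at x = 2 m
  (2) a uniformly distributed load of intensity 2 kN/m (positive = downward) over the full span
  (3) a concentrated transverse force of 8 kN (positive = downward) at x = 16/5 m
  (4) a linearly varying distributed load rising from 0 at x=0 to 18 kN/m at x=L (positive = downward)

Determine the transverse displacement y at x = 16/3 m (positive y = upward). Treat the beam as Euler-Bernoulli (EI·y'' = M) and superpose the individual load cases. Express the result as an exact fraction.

y(16/3) = -1489033/759375000 m

Load 1 — applied couple M₀=19 kN·m at a=2 m (b=L-a=6):
  y_1 = (R_Ax³/6 - M_Ax²/2 - M₀(x-a)²/2)/EI  [x>a] with R_A=171/64, M_A=-57/16 = ((171/64)·(16/3)³/6 - (-57/16)·(16/3)²/2 - 19·((16/3)-2)²/2)/50000 = 19/75000 m
Load 2 — uniform load w=2 kN/m over full span:
  y_2 = -wx²(L-x)²/(24EI) = -2·(16/3)²·(8-(16/3))²/(24·50000) = -256/759375 m
Load 3 — point force P=8 kN at a=16/5 m (b=L-a=24/5):
  y_3 = -Pa²(L-x)²(3bL-(3b+a)(L-x))/(6L³EI)  [x>a] = -8·(16/5)²·(8-(16/3))²·(3·(24/5)·8-(3·(24/5)+(16/5))·(8-(16/3)))/(6·8³·50000) = -8192/31640625 m
Load 4 — triangular load w₀=18 kN/m (0→w₀ over full span):
  y_4 = -w₀x²(L-x)²(x+2L)/(120LEI) = -18·(16/3)²·(8-(16/3))²·((16/3)+2·8)/(120·8·50000) = -2048/1265625 m
Superposition: y = Σ y_i = -1489033/759375000 m ≈ -0.001961 m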